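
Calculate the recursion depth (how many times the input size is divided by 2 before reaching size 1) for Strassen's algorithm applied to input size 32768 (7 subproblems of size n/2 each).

For divide and conquer with division factor 2:

Problem sizes at each level:
Level 0: 32768
Level 1: 16384
Level 2: 8192
Level 3: 4096
Level 4: 2048
Level 5: 1024
Level 6: 512
Level 7: 256
Level 8: 128
Level 9: 64
Level 10: 32
Level 11: 16
Level 12: 8
Level 13: 4
Level 14: 2
Level 15: 1

The root is level 0 and the size-1 base case is level 15 (the tree spans levels 0 through 15, i.e. 16 levels counting the root), so the depth is the number of divisions: log_2(32768) = 15

The recursion tree depth is log_2(32768) = 15. At each level, the problem size is divided by 2, so it takes 15 divisions to reduce to a base case of size 1. The algorithm makes 7 recursive calls at each level.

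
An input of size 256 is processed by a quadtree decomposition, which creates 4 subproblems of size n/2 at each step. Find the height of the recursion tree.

For divide and conquer with division factor 2:

Problem sizes at each level:
Level 0: 256
Level 1: 128
Level 2: 64
Level 3: 32
Level 4: 16
Level 5: 8
Level 6: 4
Level 7: 2
Level 8: 1

The root is level 0 and the size-1 base case is level 8 (the tree spans levels 0 through 8, i.e. 9 levels counting the root), so the depth is the number of divisions: log_2(256) = 8

The recursion tree depth is log_2(256) = 8. At each level, the problem size is divided by 2, so it takes 8 divisions to reduce to a base case of size 1. The algorithm makes 4 recursive calls at each level.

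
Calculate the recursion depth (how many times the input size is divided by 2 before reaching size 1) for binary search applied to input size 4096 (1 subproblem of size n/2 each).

For divide and conquer with division factor 2:

Problem sizes at each level:
Level 0: 4096
Level 1: 2048
Level 2: 1024
Level 3: 512
Level 4: 256
Level 5: 128
Level 6: 64
Level 7: 32
Level 8: 16
Level 9: 8
Level 10: 4
Level 11: 2
Level 12: 1

The root is level 0 and the size-1 base case is level 12 (the tree spans levels 0 through 12, i.e. 13 levels counting the root), so the depth is the number of divisions: log_2(4096) = 12

The recursion tree depth is log_2(4096) = 12. At each level, the problem size is divided by 2, so it takes 12 divisions to reduce to a base case of size 1. The algorithm makes 1 recursive call at each level.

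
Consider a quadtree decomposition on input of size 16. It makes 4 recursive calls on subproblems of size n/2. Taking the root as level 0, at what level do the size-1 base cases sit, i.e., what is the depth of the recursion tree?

For divide and conquer with division factor 2:

Problem sizes at each level:
Level 0: 16
Level 1: 8
Level 2: 4
Level 3: 2
Level 4: 1

The root is level 0 and the size-1 base case is level 4 (the tree spans levels 0 through 4, i.e. 5 levels counting the root), so the depth is the number of divisions: log_2(16) = 4

The recursion tree depth is log_2(16) = 4. At each level, the problem size is divided by 2, so it takes 4 divisions to reduce to a base case of size 1. The algorithm makes 4 recursive calls at each level.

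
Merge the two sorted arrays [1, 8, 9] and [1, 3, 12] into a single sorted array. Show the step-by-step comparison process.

Merging process:

Compare 1 vs 1: take 1 from left. Merged: [1]
Compare 8 vs 1: take 1 from right. Merged: [1, 1]
Compare 8 vs 3: take 3 from right. Merged: [1, 1, 3]
Compare 8 vs 12: take 8 from left. Merged: [1, 1, 3, 8]
Compare 9 vs 12: take 9 from left. Merged: [1, 1, 3, 8, 9]
Append remaining from right: [12]. Merged: [1, 1, 3, 8, 9, 12]

Final merged array: [1, 1, 3, 8, 9, 12]
Total comparisons: 5

The merged array is [1, 1, 3, 8, 9, 12], requiring 5 comparisons. The merge step runs in O(n) time where n is the total number of elements.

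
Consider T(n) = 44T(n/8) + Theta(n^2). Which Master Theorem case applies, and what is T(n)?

Master Theorem for T(n) = 44T(n/8) + O(n^2):

a = 44, b = 8, c = 2
log_b(a) = log_8(44) = 1.8198

Case 3: c = 2 > log_8(44) = 1.8198
T(n) = O(n^2) = O(n^2)

For T(n) = 44T(n/8) + O(n^2): log_8(44) = 1.8198. This is Case 3 of the Master Theorem (c > log_b(a), work dominated by root), giving O(n^2).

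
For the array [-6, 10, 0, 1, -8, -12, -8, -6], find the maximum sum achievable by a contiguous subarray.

Using Kadane's algorithm on [-6, 10, 0, 1, -8, -12, -8, -6]:

Scanning through the array:
Position 1 (value 10): max_ending_here = 10, max_so_far = 10
Position 2 (value 0): max_ending_here = 10, max_so_far = 10
Position 3 (value 1): max_ending_here = 11, max_so_far = 11
Position 4 (value -8): max_ending_here = 3, max_so_far = 11
Position 5 (value -12): max_ending_here = -9, max_so_far = 11
Position 6 (value -8): max_ending_here = -8, max_so_far = 11
Position 7 (value -6): max_ending_here = -6, max_so_far = 11

Maximum subarray: [10, 0, 1]
Maximum sum: 11

The maximum subarray is [10, 0, 1] with sum 11. This subarray runs from index 1 to index 3.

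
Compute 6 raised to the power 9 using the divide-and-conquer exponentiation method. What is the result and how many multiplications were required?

Computing 6^9 by squaring (build up from 6^1; each line after the first costs one multiplication):

6^1 = 6
6^2 = (6^1)^2 = 6^2 = 36
6^4 = (6^2)^2 = 36^2 = 1296
6^8 = (6^4)^2 = 1296^2 = 1679616
6^9 = 6 * 6^8 = 6 * 1679616 = 10077696

Result: 10077696
Multiplications needed: 4 (4 lines after 6^1)

6^9 = 10077696. Using exponentiation by squaring, this requires 4 multiplications. The key idea: if the exponent is even, square the half-power; if odd, multiply by the base once.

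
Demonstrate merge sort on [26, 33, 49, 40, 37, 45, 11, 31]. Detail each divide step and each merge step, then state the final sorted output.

Merge sort trace:

Split: [26, 33, 49, 40, 37, 45, 11, 31] -> [26, 33, 49, 40] and [37, 45, 11, 31]
  Split: [26, 33, 49, 40] -> [26, 33] and [49, 40]
    Split: [26, 33] -> [26] and [33]
    Merge: [26] + [33] -> [26, 33]
    Split: [49, 40] -> [49] and [40]
    Merge: [49] + [40] -> [40, 49]
  Merge: [26, 33] + [40, 49] -> [26, 33, 40, 49]
  Split: [37, 45, 11, 31] -> [37, 45] and [11, 31]
    Split: [37, 45] -> [37] and [45]
    Merge: [37] + [45] -> [37, 45]
    Split: [11, 31] -> [11] and [31]
    Merge: [11] + [31] -> [11, 31]
  Merge: [37, 45] + [11, 31] -> [11, 31, 37, 45]
Merge: [26, 33, 40, 49] + [11, 31, 37, 45] -> [11, 26, 31, 33, 37, 40, 45, 49]

Final sorted array: [11, 26, 31, 33, 37, 40, 45, 49]

The merge sort proceeds by recursively splitting the array and merging sorted halves.
After all merges, the sorted array is [11, 26, 31, 33, 37, 40, 45, 49].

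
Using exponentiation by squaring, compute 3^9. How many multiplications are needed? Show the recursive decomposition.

Computing 3^9 by squaring (build up from 3^1; each line after the first costs one multiplication):

3^1 = 3
3^2 = (3^1)^2 = 3^2 = 9
3^4 = (3^2)^2 = 9^2 = 81
3^8 = (3^4)^2 = 81^2 = 6561
3^9 = 3 * 3^8 = 3 * 6561 = 19683

Result: 19683
Multiplications needed: 4 (4 lines after 3^1)

3^9 = 19683. Using exponentiation by squaring, this requires 4 multiplications. The key idea: if the exponent is even, square the half-power; if odd, multiply by the base once.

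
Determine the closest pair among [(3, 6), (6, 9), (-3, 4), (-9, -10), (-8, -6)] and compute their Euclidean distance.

Computing all pairwise distances among 5 points:

d((3, 6), (6, 9)) = 4.2426
d((3, 6), (-3, 4)) = 6.3246
d((3, 6), (-9, -10)) = 20.0
d((3, 6), (-8, -6)) = 16.2788
d((6, 9), (-3, 4)) = 10.2956
d((6, 9), (-9, -10)) = 24.2074
d((6, 9), (-8, -6)) = 20.5183
d((-3, 4), (-9, -10)) = 15.2315
d((-3, 4), (-8, -6)) = 11.1803
d((-9, -10), (-8, -6)) = 4.1231 <-- minimum

Closest pair: (-9, -10) and (-8, -6) with distance 4.1231

The closest pair is (-9, -10) and (-8, -6) with Euclidean distance 4.1231. For 5 points, brute-force pairwise comparison is shown above. For large n, the divide-and-conquer algorithm (sort by x, recurse on halves, check the dividing strip) achieves O(n log n).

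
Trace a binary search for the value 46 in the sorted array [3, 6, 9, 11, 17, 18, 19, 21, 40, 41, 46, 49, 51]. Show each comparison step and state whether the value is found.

Binary search for 46 in [3, 6, 9, 11, 17, 18, 19, 21, 40, 41, 46, 49, 51]:

lo=0, hi=12, mid=6, arr[mid]=19 -> 19 < 46, search right half
lo=7, hi=12, mid=9, arr[mid]=41 -> 41 < 46, search right half
lo=10, hi=12, mid=11, arr[mid]=49 -> 49 > 46, search left half
lo=10, hi=10, mid=10, arr[mid]=46 -> Found target at index 10!

Binary search finds 46 at index 10 after 4 comparisons. The search repeatedly halves the search space by comparing with the middle element.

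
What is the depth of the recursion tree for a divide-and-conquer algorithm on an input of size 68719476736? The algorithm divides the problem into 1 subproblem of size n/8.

For divide and conquer with division factor 8:

Problem sizes at each level:
Level 0: 68719476736
Level 1: 8589934592
Level 2: 1073741824
Level 3: 134217728
Level 4: 16777216
Level 5: 2097152
Level 6: 262144
Level 7: 32768
Level 8: 4096
Level 9: 512
Level 10: 64
Level 11: 8
Level 12: 1

The root is level 0 and the size-1 base case is level 12 (the tree spans levels 0 through 12, i.e. 13 levels counting the root), so the depth is the number of divisions: log_8(68719476736) = 12

The recursion tree depth is log_8(68719476736) = 12. At each level, the problem size is divided by 8, so it takes 12 divisions to reduce to a base case of size 1. The algorithm makes 1 recursive call at each level.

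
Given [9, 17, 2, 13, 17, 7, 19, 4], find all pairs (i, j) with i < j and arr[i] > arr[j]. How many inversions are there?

Finding inversions in [9, 17, 2, 13, 17, 7, 19, 4]:

(0, 2): arr[0]=9 > arr[2]=2
(0, 5): arr[0]=9 > arr[5]=7
(0, 7): arr[0]=9 > arr[7]=4
(1, 2): arr[1]=17 > arr[2]=2
(1, 3): arr[1]=17 > arr[3]=13
(1, 5): arr[1]=17 > arr[5]=7
(1, 7): arr[1]=17 > arr[7]=4
(3, 5): arr[3]=13 > arr[5]=7
(3, 7): arr[3]=13 > arr[7]=4
(4, 5): arr[4]=17 > arr[5]=7
(4, 7): arr[4]=17 > arr[7]=4
(5, 7): arr[5]=7 > arr[7]=4
(6, 7): arr[6]=19 > arr[7]=4

Total inversions: 13

The array has 13 inversion(s): (0,2), (0,5), (0,7), (1,2), (1,3), (1,5), (1,7), (3,5), (3,7), (4,5), (4,7), (5,7), (6,7). Each pair (i,j) satisfies i < j and arr[i] > arr[j].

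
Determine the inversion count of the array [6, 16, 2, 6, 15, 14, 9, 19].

Finding inversions in [6, 16, 2, 6, 15, 14, 9, 19]:

(0, 2): arr[0]=6 > arr[2]=2
(1, 2): arr[1]=16 > arr[2]=2
(1, 3): arr[1]=16 > arr[3]=6
(1, 4): arr[1]=16 > arr[4]=15
(1, 5): arr[1]=16 > arr[5]=14
(1, 6): arr[1]=16 > arr[6]=9
(4, 5): arr[4]=15 > arr[5]=14
(4, 6): arr[4]=15 > arr[6]=9
(5, 6): arr[5]=14 > arr[6]=9

Total inversions: 9

The array has 9 inversion(s): (0,2), (1,2), (1,3), (1,4), (1,5), (1,6), (4,5), (4,6), (5,6). Each pair (i,j) satisfies i < j and arr[i] > arr[j].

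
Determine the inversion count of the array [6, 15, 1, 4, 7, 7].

Finding inversions in [6, 15, 1, 4, 7, 7]:

(0, 2): arr[0]=6 > arr[2]=1
(0, 3): arr[0]=6 > arr[3]=4
(1, 2): arr[1]=15 > arr[2]=1
(1, 3): arr[1]=15 > arr[3]=4
(1, 4): arr[1]=15 > arr[4]=7
(1, 5): arr[1]=15 > arr[5]=7

Total inversions: 6

The array has 6 inversion(s): (0,2), (0,3), (1,2), (1,3), (1,4), (1,5). Each pair (i,j) satisfies i < j and arr[i] > arr[j].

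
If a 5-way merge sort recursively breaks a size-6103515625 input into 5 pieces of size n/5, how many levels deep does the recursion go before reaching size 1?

For divide and conquer with division factor 5:

Problem sizes at each level:
Level 0: 6103515625
Level 1: 1220703125
Level 2: 244140625
Level 3: 48828125
Level 4: 9765625
Level 5: 1953125
Level 6: 390625
Level 7: 78125
Level 8: 15625
Level 9: 3125
Level 10: 625
Level 11: 125
Level 12: 25
Level 13: 5
Level 14: 1

The root is level 0 and the size-1 base case is level 14 (the tree spans levels 0 through 14, i.e. 15 levels counting the root), so the depth is the number of divisions: log_5(6103515625) = 14

The recursion tree depth is log_5(6103515625) = 14. At each level, the problem size is divided by 5, so it takes 14 divisions to reduce to a base case of size 1. The algorithm makes 5 recursive calls at each level.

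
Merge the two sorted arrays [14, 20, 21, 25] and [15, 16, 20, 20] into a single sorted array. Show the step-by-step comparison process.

Merging process:

Compare 14 vs 15: take 14 from left. Merged: [14]
Compare 20 vs 15: take 15 from right. Merged: [14, 15]
Compare 20 vs 16: take 16 from right. Merged: [14, 15, 16]
Compare 20 vs 20: take 20 from left. Merged: [14, 15, 16, 20]
Compare 21 vs 20: take 20 from right. Merged: [14, 15, 16, 20, 20]
Compare 21 vs 20: take 20 from right. Merged: [14, 15, 16, 20, 20, 20]
Append remaining from left: [21, 25]. Merged: [14, 15, 16, 20, 20, 20, 21, 25]

Final merged array: [14, 15, 16, 20, 20, 20, 21, 25]
Total comparisons: 6

The merged array is [14, 15, 16, 20, 20, 20, 21, 25], requiring 6 comparisons. The merge step runs in O(n) time where n is the total number of elements.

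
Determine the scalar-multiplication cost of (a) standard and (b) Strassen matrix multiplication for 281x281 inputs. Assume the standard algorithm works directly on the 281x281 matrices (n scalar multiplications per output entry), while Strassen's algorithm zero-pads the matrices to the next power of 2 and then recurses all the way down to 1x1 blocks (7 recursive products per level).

Matrix multiplication for 281x281 matrices:

Strassen's algorithm requires power-of-2 dimensions. Pad 281x281 to 512x512 (next power of 2).

Standard algorithm: 281^3 = 22188041 multiplications
Strassen's algorithm: 7^(log2(512)) = 7^9 = 40353607 multiplications
Difference: 22188041 - 40353607 = -18165566 (Strassen uses MORE here due to padding overhead — for small or just-over-power-of-2 n, padding can outweigh the per-level savings)

Standard: 22188041 multiplications (281^3). Strassen: 40353607 multiplications (7^9, after padding to 512x512). Strassen reduces 8 recursive multiplications to 7 at each level.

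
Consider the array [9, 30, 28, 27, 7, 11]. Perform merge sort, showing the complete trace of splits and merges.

Merge sort trace:

Split: [9, 30, 28, 27, 7, 11] -> [9, 30, 28] and [27, 7, 11]
  Split: [9, 30, 28] -> [9] and [30, 28]
    Split: [30, 28] -> [30] and [28]
    Merge: [30] + [28] -> [28, 30]
  Merge: [9] + [28, 30] -> [9, 28, 30]
  Split: [27, 7, 11] -> [27] and [7, 11]
    Split: [7, 11] -> [7] and [11]
    Merge: [7] + [11] -> [7, 11]
  Merge: [27] + [7, 11] -> [7, 11, 27]
Merge: [9, 28, 30] + [7, 11, 27] -> [7, 9, 11, 27, 28, 30]

Final sorted array: [7, 9, 11, 27, 28, 30]

The merge sort proceeds by recursively splitting the array and merging sorted halves.
After all merges, the sorted array is [7, 9, 11, 27, 28, 30].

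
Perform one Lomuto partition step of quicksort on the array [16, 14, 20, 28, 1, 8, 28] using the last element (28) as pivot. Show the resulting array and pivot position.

Lomuto partition with pivot = 28:

Initial array: [16, 14, 20, 28, 1, 8, 28]

arr[0]=16 <= 28: swap with position 0, array becomes [16, 14, 20, 28, 1, 8, 28]
arr[1]=14 <= 28: swap with position 1, array becomes [16, 14, 20, 28, 1, 8, 28]
arr[2]=20 <= 28: swap with position 2, array becomes [16, 14, 20, 28, 1, 8, 28]
arr[3]=28 <= 28: swap with position 3, array becomes [16, 14, 20, 28, 1, 8, 28]
arr[4]=1 <= 28: swap with position 4, array becomes [16, 14, 20, 28, 1, 8, 28]
arr[5]=8 <= 28: swap with position 5, array becomes [16, 14, 20, 28, 1, 8, 28]

Place pivot at position 6: [16, 14, 20, 28, 1, 8, 28]
Pivot position: 6

After partitioning with pivot 28, the array becomes [16, 14, 20, 28, 1, 8, 28]. The pivot is placed at index 6. All elements to the left of the pivot are <= 28, and all elements to the right are > 28.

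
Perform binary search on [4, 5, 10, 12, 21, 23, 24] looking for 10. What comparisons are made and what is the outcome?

Binary search for 10 in [4, 5, 10, 12, 21, 23, 24]:

lo=0, hi=6, mid=3, arr[mid]=12 -> 12 > 10, search left half
lo=0, hi=2, mid=1, arr[mid]=5 -> 5 < 10, search right half
lo=2, hi=2, mid=2, arr[mid]=10 -> Found target at index 2!

Binary search finds 10 at index 2 after 3 comparisons. The search repeatedly halves the search space by comparing with the middle element.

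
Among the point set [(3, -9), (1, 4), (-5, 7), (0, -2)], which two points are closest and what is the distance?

Computing all pairwise distances among 4 points:

d((3, -9), (1, 4)) = 13.1529
d((3, -9), (-5, 7)) = 17.8885
d((3, -9), (0, -2)) = 7.6158
d((1, 4), (-5, 7)) = 6.7082
d((1, 4), (0, -2)) = 6.0828 <-- minimum
d((-5, 7), (0, -2)) = 10.2956

Closest pair: (1, 4) and (0, -2) with distance 6.0828

The closest pair is (1, 4) and (0, -2) with Euclidean distance 6.0828. For 4 points, brute-force pairwise comparison is shown above. For large n, the divide-and-conquer algorithm (sort by x, recurse on halves, check the dividing strip) achieves O(n log n).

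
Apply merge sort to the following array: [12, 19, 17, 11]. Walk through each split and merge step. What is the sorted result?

Merge sort trace:

Split: [12, 19, 17, 11] -> [12, 19] and [17, 11]
  Split: [12, 19] -> [12] and [19]
  Merge: [12] + [19] -> [12, 19]
  Split: [17, 11] -> [17] and [11]
  Merge: [17] + [11] -> [11, 17]
Merge: [12, 19] + [11, 17] -> [11, 12, 17, 19]

Final sorted array: [11, 12, 17, 19]

The merge sort proceeds by recursively splitting the array and merging sorted halves.
After all merges, the sorted array is [11, 12, 17, 19].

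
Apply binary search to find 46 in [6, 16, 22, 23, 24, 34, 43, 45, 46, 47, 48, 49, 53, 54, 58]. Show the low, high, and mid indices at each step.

Binary search for 46 in [6, 16, 22, 23, 24, 34, 43, 45, 46, 47, 48, 49, 53, 54, 58]:

lo=0, hi=14, mid=7, arr[mid]=45 -> 45 < 46, search right half
lo=8, hi=14, mid=11, arr[mid]=49 -> 49 > 46, search left half
lo=8, hi=10, mid=9, arr[mid]=47 -> 47 > 46, search left half
lo=8, hi=8, mid=8, arr[mid]=46 -> Found target at index 8!

Binary search finds 46 at index 8 after 4 comparisons. The search repeatedly halves the search space by comparing with the middle element.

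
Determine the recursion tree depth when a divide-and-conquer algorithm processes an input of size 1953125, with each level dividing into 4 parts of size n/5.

For divide and conquer with division factor 5:

Problem sizes at each level:
Level 0: 1953125
Level 1: 390625
Level 2: 78125
Level 3: 15625
Level 4: 3125
Level 5: 625
Level 6: 125
Level 7: 25
Level 8: 5
Level 9: 1

The root is level 0 and the size-1 base case is level 9 (the tree spans levels 0 through 9, i.e. 10 levels counting the root), so the depth is the number of divisions: log_5(1953125) = 9

The recursion tree depth is log_5(1953125) = 9. At each level, the problem size is divided by 5, so it takes 9 divisions to reduce to a base case of size 1. The algorithm makes 4 recursive calls at each level.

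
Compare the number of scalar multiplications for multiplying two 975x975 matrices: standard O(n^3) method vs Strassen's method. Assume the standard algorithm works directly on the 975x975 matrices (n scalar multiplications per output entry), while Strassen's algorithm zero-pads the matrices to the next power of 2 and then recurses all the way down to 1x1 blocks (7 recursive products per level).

Matrix multiplication for 975x975 matrices:

Strassen's algorithm requires power-of-2 dimensions. Pad 975x975 to 1024x1024 (next power of 2).

Standard algorithm: 975^3 = 926859375 multiplications
Strassen's algorithm: 7^(log2(1024)) = 7^10 = 282475249 multiplications
Savings: 926859375 - 282475249 = 644384126 multiplications

Standard: 926859375 multiplications (975^3). Strassen: 282475249 multiplications (7^10, after padding to 1024x1024). Strassen reduces 8 recursive multiplications to 7 at each level.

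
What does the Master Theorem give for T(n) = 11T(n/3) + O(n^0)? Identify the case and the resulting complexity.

Master Theorem for T(n) = 11T(n/3) + O(n^0):

a = 11, b = 3, c = 0
log_b(a) = log_3(11) = 2.1827

Case 1: c = 0 < log_3(11) = 2.1827
T(n) = O(n^(log_3 11))

For T(n) = 11T(n/3) + O(n^0): log_3(11) = 2.1827. This is Case 1 of the Master Theorem (c < log_b(a), work dominated by leaves), giving O(n^(log_3 11)).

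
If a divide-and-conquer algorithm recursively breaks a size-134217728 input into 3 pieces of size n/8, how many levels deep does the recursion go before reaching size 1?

For divide and conquer with division factor 8:

Problem sizes at each level:
Level 0: 134217728
Level 1: 16777216
Level 2: 2097152
Level 3: 262144
Level 4: 32768
Level 5: 4096
Level 6: 512
Level 7: 64
Level 8: 8
Level 9: 1

The root is level 0 and the size-1 base case is level 9 (the tree spans levels 0 through 9, i.e. 10 levels counting the root), so the depth is the number of divisions: log_8(134217728) = 9

The recursion tree depth is log_8(134217728) = 9. At each level, the problem size is divided by 8, so it takes 9 divisions to reduce to a base case of size 1. The algorithm makes 3 recursive calls at each level.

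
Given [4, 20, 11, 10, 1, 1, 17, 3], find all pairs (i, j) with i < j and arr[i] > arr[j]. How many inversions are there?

Finding inversions in [4, 20, 11, 10, 1, 1, 17, 3]:

(0, 4): arr[0]=4 > arr[4]=1
(0, 5): arr[0]=4 > arr[5]=1
(0, 7): arr[0]=4 > arr[7]=3
(1, 2): arr[1]=20 > arr[2]=11
(1, 3): arr[1]=20 > arr[3]=10
(1, 4): arr[1]=20 > arr[4]=1
(1, 5): arr[1]=20 > arr[5]=1
(1, 6): arr[1]=20 > arr[6]=17
(1, 7): arr[1]=20 > arr[7]=3
(2, 3): arr[2]=11 > arr[3]=10
(2, 4): arr[2]=11 > arr[4]=1
(2, 5): arr[2]=11 > arr[5]=1
(2, 7): arr[2]=11 > arr[7]=3
(3, 4): arr[3]=10 > arr[4]=1
(3, 5): arr[3]=10 > arr[5]=1
(3, 7): arr[3]=10 > arr[7]=3
(6, 7): arr[6]=17 > arr[7]=3

Total inversions: 17

The array has 17 inversion(s): (0,4), (0,5), (0,7), (1,2), (1,3), (1,4), (1,5), (1,6), (1,7), (2,3), (2,4), (2,5), (2,7), (3,4), (3,5), (3,7), (6,7). Each pair (i,j) satisfies i < j and arr[i] > arr[j].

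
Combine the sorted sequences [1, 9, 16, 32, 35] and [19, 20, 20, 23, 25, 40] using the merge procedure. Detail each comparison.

Merging process:

Compare 1 vs 19: take 1 from left. Merged: [1]
Compare 9 vs 19: take 9 from left. Merged: [1, 9]
Compare 16 vs 19: take 16 from left. Merged: [1, 9, 16]
Compare 32 vs 19: take 19 from right. Merged: [1, 9, 16, 19]
Compare 32 vs 20: take 20 from right. Merged: [1, 9, 16, 19, 20]
Compare 32 vs 20: take 20 from right. Merged: [1, 9, 16, 19, 20, 20]
Compare 32 vs 23: take 23 from right. Merged: [1, 9, 16, 19, 20, 20, 23]
Compare 32 vs 25: take 25 from right. Merged: [1, 9, 16, 19, 20, 20, 23, 25]
Compare 32 vs 40: take 32 from left. Merged: [1, 9, 16, 19, 20, 20, 23, 25, 32]
Compare 35 vs 40: take 35 from left. Merged: [1, 9, 16, 19, 20, 20, 23, 25, 32, 35]
Append remaining from right: [40]. Merged: [1, 9, 16, 19, 20, 20, 23, 25, 32, 35, 40]

Final merged array: [1, 9, 16, 19, 20, 20, 23, 25, 32, 35, 40]
Total comparisons: 10

The merged array is [1, 9, 16, 19, 20, 20, 23, 25, 32, 35, 40], requiring 10 comparisons. The merge step runs in O(n) time where n is the total number of elements.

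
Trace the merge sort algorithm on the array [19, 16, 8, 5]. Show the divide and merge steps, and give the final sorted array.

Merge sort trace:

Split: [19, 16, 8, 5] -> [19, 16] and [8, 5]
  Split: [19, 16] -> [19] and [16]
  Merge: [19] + [16] -> [16, 19]
  Split: [8, 5] -> [8] and [5]
  Merge: [8] + [5] -> [5, 8]
Merge: [16, 19] + [5, 8] -> [5, 8, 16, 19]

Final sorted array: [5, 8, 16, 19]

The merge sort proceeds by recursively splitting the array and merging sorted halves.
After all merges, the sorted array is [5, 8, 16, 19].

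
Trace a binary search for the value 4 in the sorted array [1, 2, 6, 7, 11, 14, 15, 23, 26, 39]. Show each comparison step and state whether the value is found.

Binary search for 4 in [1, 2, 6, 7, 11, 14, 15, 23, 26, 39]:

lo=0, hi=9, mid=4, arr[mid]=11 -> 11 > 4, search left half
lo=0, hi=3, mid=1, arr[mid]=2 -> 2 < 4, search right half
lo=2, hi=3, mid=2, arr[mid]=6 -> 6 > 4, search left half
lo=2 > hi=1, target 4 not found

Binary search determines that 4 is not in the array after 3 comparisons. The search space was exhausted without finding the target.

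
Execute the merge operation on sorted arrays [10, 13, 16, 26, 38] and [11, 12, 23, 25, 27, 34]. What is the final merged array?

Merging process:

Compare 10 vs 11: take 10 from left. Merged: [10]
Compare 13 vs 11: take 11 from right. Merged: [10, 11]
Compare 13 vs 12: take 12 from right. Merged: [10, 11, 12]
Compare 13 vs 23: take 13 from left. Merged: [10, 11, 12, 13]
Compare 16 vs 23: take 16 from left. Merged: [10, 11, 12, 13, 16]
Compare 26 vs 23: take 23 from right. Merged: [10, 11, 12, 13, 16, 23]
Compare 26 vs 25: take 25 from right. Merged: [10, 11, 12, 13, 16, 23, 25]
Compare 26 vs 27: take 26 from left. Merged: [10, 11, 12, 13, 16, 23, 25, 26]
Compare 38 vs 27: take 27 from right. Merged: [10, 11, 12, 13, 16, 23, 25, 26, 27]
Compare 38 vs 34: take 34 from right. Merged: [10, 11, 12, 13, 16, 23, 25, 26, 27, 34]
Append remaining from left: [38]. Merged: [10, 11, 12, 13, 16, 23, 25, 26, 27, 34, 38]

Final merged array: [10, 11, 12, 13, 16, 23, 25, 26, 27, 34, 38]
Total comparisons: 10

The merged array is [10, 11, 12, 13, 16, 23, 25, 26, 27, 34, 38], requiring 10 comparisons. The merge step runs in O(n) time where n is the total number of elements.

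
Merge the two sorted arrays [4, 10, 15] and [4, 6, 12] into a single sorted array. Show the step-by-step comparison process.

Merging process:

Compare 4 vs 4: take 4 from left. Merged: [4]
Compare 10 vs 4: take 4 from right. Merged: [4, 4]
Compare 10 vs 6: take 6 from right. Merged: [4, 4, 6]
Compare 10 vs 12: take 10 from left. Merged: [4, 4, 6, 10]
Compare 15 vs 12: take 12 from right. Merged: [4, 4, 6, 10, 12]
Append remaining from left: [15]. Merged: [4, 4, 6, 10, 12, 15]

Final merged array: [4, 4, 6, 10, 12, 15]
Total comparisons: 5

The merged array is [4, 4, 6, 10, 12, 15], requiring 5 comparisons. The merge step runs in O(n) time where n is the total number of elements.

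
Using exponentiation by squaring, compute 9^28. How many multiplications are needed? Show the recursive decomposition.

Computing 9^28 by squaring (build up from 9^1; each line after the first costs one multiplication):

9^1 = 9
9^2 = (9^1)^2 = 9^2 = 81
9^3 = 9 * 9^2 = 9 * 81 = 729
9^6 = (9^3)^2 = 729^2 = 531441
9^7 = 9 * 9^6 = 9 * 531441 = 4782969
9^14 = (9^7)^2 = 4782969^2 = 22876792454961
9^28 = (9^14)^2 = 22876792454961^2 = 523347633027360537213511521

Result: 523347633027360537213511521
Multiplications needed: 6 (6 lines after 9^1)

9^28 = 523347633027360537213511521. Using exponentiation by squaring, this requires 6 multiplications. The key idea: if the exponent is even, square the half-power; if odd, multiply by the base once.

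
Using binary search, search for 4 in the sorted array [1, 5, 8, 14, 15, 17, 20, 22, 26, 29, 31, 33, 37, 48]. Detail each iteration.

Binary search for 4 in [1, 5, 8, 14, 15, 17, 20, 22, 26, 29, 31, 33, 37, 48]:

lo=0, hi=13, mid=6, arr[mid]=20 -> 20 > 4, search left half
lo=0, hi=5, mid=2, arr[mid]=8 -> 8 > 4, search left half
lo=0, hi=1, mid=0, arr[mid]=1 -> 1 < 4, search right half
lo=1, hi=1, mid=1, arr[mid]=5 -> 5 > 4, search left half
lo=1 > hi=0, target 4 not found

Binary search determines that 4 is not in the array after 4 comparisons. The search space was exhausted without finding the target.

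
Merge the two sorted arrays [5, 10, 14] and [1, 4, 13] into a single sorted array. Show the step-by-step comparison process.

Merging process:

Compare 5 vs 1: take 1 from right. Merged: [1]
Compare 5 vs 4: take 4 from right. Merged: [1, 4]
Compare 5 vs 13: take 5 from left. Merged: [1, 4, 5]
Compare 10 vs 13: take 10 from left. Merged: [1, 4, 5, 10]
Compare 14 vs 13: take 13 from right. Merged: [1, 4, 5, 10, 13]
Append remaining from left: [14]. Merged: [1, 4, 5, 10, 13, 14]

Final merged array: [1, 4, 5, 10, 13, 14]
Total comparisons: 5

The merged array is [1, 4, 5, 10, 13, 14], requiring 5 comparisons. The merge step runs in O(n) time where n is the total number of elements.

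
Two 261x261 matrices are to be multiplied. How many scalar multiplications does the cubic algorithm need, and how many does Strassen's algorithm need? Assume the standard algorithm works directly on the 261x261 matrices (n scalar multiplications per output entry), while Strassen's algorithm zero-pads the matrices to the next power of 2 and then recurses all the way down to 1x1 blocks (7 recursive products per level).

Matrix multiplication for 261x261 matrices:

Strassen's algorithm requires power-of-2 dimensions. Pad 261x261 to 512x512 (next power of 2).

Standard algorithm: 261^3 = 17779581 multiplications
Strassen's algorithm: 7^(log2(512)) = 7^9 = 40353607 multiplications
Difference: 17779581 - 40353607 = -22574026 (Strassen uses MORE here due to padding overhead — for small or just-over-power-of-2 n, padding can outweigh the per-level savings)

Standard: 17779581 multiplications (261^3). Strassen: 40353607 multiplications (7^9, after padding to 512x512). Strassen reduces 8 recursive multiplications to 7 at each level.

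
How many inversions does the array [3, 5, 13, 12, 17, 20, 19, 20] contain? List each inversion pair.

Finding inversions in [3, 5, 13, 12, 17, 20, 19, 20]:

(2, 3): arr[2]=13 > arr[3]=12
(5, 6): arr[5]=20 > arr[6]=19

Total inversions: 2

The array has 2 inversion(s): (2,3), (5,6). Each pair (i,j) satisfies i < j and arr[i] > arr[j].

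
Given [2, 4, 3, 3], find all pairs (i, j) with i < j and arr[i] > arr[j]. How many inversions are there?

Finding inversions in [2, 4, 3, 3]:

(1, 2): arr[1]=4 > arr[2]=3
(1, 3): arr[1]=4 > arr[3]=3

Total inversions: 2

The array has 2 inversion(s): (1,2), (1,3). Each pair (i,j) satisfies i < j and arr[i] > arr[j].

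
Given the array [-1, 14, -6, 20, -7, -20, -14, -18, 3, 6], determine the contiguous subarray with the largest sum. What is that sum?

Using Kadane's algorithm on [-1, 14, -6, 20, -7, -20, -14, -18, 3, 6]:

Scanning through the array:
Position 1 (value 14): max_ending_here = 14, max_so_far = 14
Position 2 (value -6): max_ending_here = 8, max_so_far = 14
Position 3 (value 20): max_ending_here = 28, max_so_far = 28
Position 4 (value -7): max_ending_here = 21, max_so_far = 28
Position 5 (value -20): max_ending_here = 1, max_so_far = 28
Position 6 (value -14): max_ending_here = -13, max_so_far = 28
Position 7 (value -18): max_ending_here = -18, max_so_far = 28
Position 8 (value 3): max_ending_here = 3, max_so_far = 28
Position 9 (value 6): max_ending_here = 9, max_so_far = 28

Maximum subarray: [14, -6, 20]
Maximum sum: 28

The maximum subarray is [14, -6, 20] with sum 28. This subarray runs from index 1 to index 3.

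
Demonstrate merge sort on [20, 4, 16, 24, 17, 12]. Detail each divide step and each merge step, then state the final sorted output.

Merge sort trace:

Split: [20, 4, 16, 24, 17, 12] -> [20, 4, 16] and [24, 17, 12]
  Split: [20, 4, 16] -> [20] and [4, 16]
    Split: [4, 16] -> [4] and [16]
    Merge: [4] + [16] -> [4, 16]
  Merge: [20] + [4, 16] -> [4, 16, 20]
  Split: [24, 17, 12] -> [24] and [17, 12]
    Split: [17, 12] -> [17] and [12]
    Merge: [17] + [12] -> [12, 17]
  Merge: [24] + [12, 17] -> [12, 17, 24]
Merge: [4, 16, 20] + [12, 17, 24] -> [4, 12, 16, 17, 20, 24]

Final sorted array: [4, 12, 16, 17, 20, 24]

The merge sort proceeds by recursively splitting the array and merging sorted halves.
After all merges, the sorted array is [4, 12, 16, 17, 20, 24].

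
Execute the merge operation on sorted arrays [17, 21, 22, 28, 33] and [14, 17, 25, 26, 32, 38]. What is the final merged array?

Merging process:

Compare 17 vs 14: take 14 from right. Merged: [14]
Compare 17 vs 17: take 17 from left. Merged: [14, 17]
Compare 21 vs 17: take 17 from right. Merged: [14, 17, 17]
Compare 21 vs 25: take 21 from left. Merged: [14, 17, 17, 21]
Compare 22 vs 25: take 22 from left. Merged: [14, 17, 17, 21, 22]
Compare 28 vs 25: take 25 from right. Merged: [14, 17, 17, 21, 22, 25]
Compare 28 vs 26: take 26 from right. Merged: [14, 17, 17, 21, 22, 25, 26]
Compare 28 vs 32: take 28 from left. Merged: [14, 17, 17, 21, 22, 25, 26, 28]
Compare 33 vs 32: take 32 from right. Merged: [14, 17, 17, 21, 22, 25, 26, 28, 32]
Compare 33 vs 38: take 33 from left. Merged: [14, 17, 17, 21, 22, 25, 26, 28, 32, 33]
Append remaining from right: [38]. Merged: [14, 17, 17, 21, 22, 25, 26, 28, 32, 33, 38]

Final merged array: [14, 17, 17, 21, 22, 25, 26, 28, 32, 33, 38]
Total comparisons: 10

The merged array is [14, 17, 17, 21, 22, 25, 26, 28, 32, 33, 38], requiring 10 comparisons. The merge step runs in O(n) time where n is the total number of elements.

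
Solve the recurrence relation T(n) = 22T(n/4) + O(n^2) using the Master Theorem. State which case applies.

Master Theorem for T(n) = 22T(n/4) + O(n^2):

a = 22, b = 4, c = 2
log_b(a) = log_4(22) = 2.2297

Case 1: c = 2 < log_4(22) = 2.2297
T(n) = O(n^(log_4 22))

For T(n) = 22T(n/4) + O(n^2): log_4(22) = 2.2297. This is Case 1 of the Master Theorem (c < log_b(a), work dominated by leaves), giving O(n^(log_4 22)).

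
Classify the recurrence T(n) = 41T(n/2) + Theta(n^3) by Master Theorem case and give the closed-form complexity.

Master Theorem for T(n) = 41T(n/2) + O(n^3):

a = 41, b = 2, c = 3
log_b(a) = log_2(41) = 5.3576

Case 1: c = 3 < log_2(41) = 5.3576
T(n) = O(n^(log_2 41))

For T(n) = 41T(n/2) + O(n^3): log_2(41) = 5.3576. This is Case 1 of the Master Theorem (c < log_b(a), work dominated by leaves), giving O(n^(log_2 41)).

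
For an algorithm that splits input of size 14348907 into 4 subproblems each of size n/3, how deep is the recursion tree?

For divide and conquer with division factor 3:

Problem sizes at each level:
Level 0: 14348907
Level 1: 4782969
Level 2: 1594323
Level 3: 531441
Level 4: 177147
Level 5: 59049
Level 6: 19683
Level 7: 6561
Level 8: 2187
Level 9: 729
Level 10: 243
Level 11: 81
Level 12: 27
Level 13: 9
Level 14: 3
Level 15: 1

The root is level 0 and the size-1 base case is level 15 (the tree spans levels 0 through 15, i.e. 16 levels counting the root), so the depth is the number of divisions: log_3(14348907) = 15

The recursion tree depth is log_3(14348907) = 15. At each level, the problem size is divided by 3, so it takes 15 divisions to reduce to a base case of size 1. The algorithm makes 4 recursive calls at each level.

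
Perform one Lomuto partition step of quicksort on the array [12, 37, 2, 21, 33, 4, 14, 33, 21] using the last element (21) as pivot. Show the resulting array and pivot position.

Lomuto partition with pivot = 21:

Initial array: [12, 37, 2, 21, 33, 4, 14, 33, 21]

arr[0]=12 <= 21: swap with position 0, array becomes [12, 37, 2, 21, 33, 4, 14, 33, 21]
arr[1]=37 > 21: no swap
arr[2]=2 <= 21: swap with position 1, array becomes [12, 2, 37, 21, 33, 4, 14, 33, 21]
arr[3]=21 <= 21: swap with position 2, array becomes [12, 2, 21, 37, 33, 4, 14, 33, 21]
arr[4]=33 > 21: no swap
arr[5]=4 <= 21: swap with position 3, array becomes [12, 2, 21, 4, 33, 37, 14, 33, 21]
arr[6]=14 <= 21: swap with position 4, array becomes [12, 2, 21, 4, 14, 37, 33, 33, 21]
arr[7]=33 > 21: no swap

Place pivot at position 5: [12, 2, 21, 4, 14, 21, 33, 33, 37]
Pivot position: 5

After partitioning with pivot 21, the array becomes [12, 2, 21, 4, 14, 21, 33, 33, 37]. The pivot is placed at index 5. All elements to the left of the pivot are <= 21, and all elements to the right are > 21.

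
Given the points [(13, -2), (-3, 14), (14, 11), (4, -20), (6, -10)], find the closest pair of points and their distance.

Computing all pairwise distances among 5 points:

d((13, -2), (-3, 14)) = 22.6274
d((13, -2), (14, 11)) = 13.0384
d((13, -2), (4, -20)) = 20.1246
d((13, -2), (6, -10)) = 10.6301
d((-3, 14), (14, 11)) = 17.2627
d((-3, 14), (4, -20)) = 34.7131
d((-3, 14), (6, -10)) = 25.632
d((14, 11), (4, -20)) = 32.573
d((14, 11), (6, -10)) = 22.4722
d((4, -20), (6, -10)) = 10.198 <-- minimum

Closest pair: (4, -20) and (6, -10) with distance 10.198

The closest pair is (4, -20) and (6, -10) with Euclidean distance 10.198. For 5 points, brute-force pairwise comparison is shown above. For large n, the divide-and-conquer algorithm (sort by x, recurse on halves, check the dividing strip) achieves O(n log n).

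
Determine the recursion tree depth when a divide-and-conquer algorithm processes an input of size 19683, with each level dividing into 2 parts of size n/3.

For divide and conquer with division factor 3:

Problem sizes at each level:
Level 0: 19683
Level 1: 6561
Level 2: 2187
Level 3: 729
Level 4: 243
Level 5: 81
Level 6: 27
Level 7: 9
Level 8: 3
Level 9: 1

The root is level 0 and the size-1 base case is level 9 (the tree spans levels 0 through 9, i.e. 10 levels counting the root), so the depth is the number of divisions: log_3(19683) = 9

The recursion tree depth is log_3(19683) = 9. At each level, the problem size is divided by 3, so it takes 9 divisions to reduce to a base case of size 1. The algorithm makes 2 recursive calls at each level.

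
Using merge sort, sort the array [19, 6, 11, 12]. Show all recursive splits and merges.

Merge sort trace:

Split: [19, 6, 11, 12] -> [19, 6] and [11, 12]
  Split: [19, 6] -> [19] and [6]
  Merge: [19] + [6] -> [6, 19]
  Split: [11, 12] -> [11] and [12]
  Merge: [11] + [12] -> [11, 12]
Merge: [6, 19] + [11, 12] -> [6, 11, 12, 19]

Final sorted array: [6, 11, 12, 19]

The merge sort proceeds by recursively splitting the array and merging sorted halves.
After all merges, the sorted array is [6, 11, 12, 19].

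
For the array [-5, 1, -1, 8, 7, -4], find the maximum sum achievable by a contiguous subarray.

Using Kadane's algorithm on [-5, 1, -1, 8, 7, -4]:

Scanning through the array:
Position 1 (value 1): max_ending_here = 1, max_so_far = 1
Position 2 (value -1): max_ending_here = 0, max_so_far = 1
Position 3 (value 8): max_ending_here = 8, max_so_far = 8
Position 4 (value 7): max_ending_here = 15, max_so_far = 15
Position 5 (value -4): max_ending_here = 11, max_so_far = 15

Maximum subarray: [1, -1, 8, 7]
Maximum sum: 15

The maximum subarray is [1, -1, 8, 7] with sum 15. This subarray runs from index 1 to index 4.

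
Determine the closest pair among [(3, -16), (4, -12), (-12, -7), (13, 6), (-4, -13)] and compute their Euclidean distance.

Computing all pairwise distances among 5 points:

d((3, -16), (4, -12)) = 4.1231 <-- minimum
d((3, -16), (-12, -7)) = 17.4929
d((3, -16), (13, 6)) = 24.1661
d((3, -16), (-4, -13)) = 7.6158
d((4, -12), (-12, -7)) = 16.7631
d((4, -12), (13, 6)) = 20.1246
d((4, -12), (-4, -13)) = 8.0623
d((-12, -7), (13, 6)) = 28.178
d((-12, -7), (-4, -13)) = 10.0
d((13, 6), (-4, -13)) = 25.4951

Closest pair: (3, -16) and (4, -12) with distance 4.1231

The closest pair is (3, -16) and (4, -12) with Euclidean distance 4.1231. For 5 points, brute-force pairwise comparison is shown above. For large n, the divide-and-conquer algorithm (sort by x, recurse on halves, check the dividing strip) achieves O(n log n).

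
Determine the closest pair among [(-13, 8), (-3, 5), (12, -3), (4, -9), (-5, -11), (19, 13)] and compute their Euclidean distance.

Computing all pairwise distances among 6 points:

d((-13, 8), (-3, 5)) = 10.4403
d((-13, 8), (12, -3)) = 27.313
d((-13, 8), (4, -9)) = 24.0416
d((-13, 8), (-5, -11)) = 20.6155
d((-13, 8), (19, 13)) = 32.3883
d((-3, 5), (12, -3)) = 17.0
d((-3, 5), (4, -9)) = 15.6525
d((-3, 5), (-5, -11)) = 16.1245
d((-3, 5), (19, 13)) = 23.4094
d((12, -3), (4, -9)) = 10.0
d((12, -3), (-5, -11)) = 18.7883
d((12, -3), (19, 13)) = 17.4642
d((4, -9), (-5, -11)) = 9.2195 <-- minimum
d((4, -9), (19, 13)) = 26.6271
d((-5, -11), (19, 13)) = 33.9411

Closest pair: (4, -9) and (-5, -11) with distance 9.2195

The closest pair is (4, -9) and (-5, -11) with Euclidean distance 9.2195. For 6 points, brute-force pairwise comparison is shown above. For large n, the divide-and-conquer algorithm (sort by x, recurse on halves, check the dividing strip) achieves O(n log n).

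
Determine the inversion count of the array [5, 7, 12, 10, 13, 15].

Finding inversions in [5, 7, 12, 10, 13, 15]:

(2, 3): arr[2]=12 > arr[3]=10

Total inversions: 1

The array has 1 inversion(s): (2,3). Each pair (i,j) satisfies i < j and arr[i] > arr[j].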